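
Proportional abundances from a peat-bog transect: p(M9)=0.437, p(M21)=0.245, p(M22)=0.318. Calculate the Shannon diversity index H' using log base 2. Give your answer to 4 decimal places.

1.5447

Each pᵢ log₂ pᵢ term (working shown to 6 dp, full precision carried): 0.437×(-1.194295)=-0.521907, 0.245×(-2.029146)=-0.497141, 0.318×(-1.652901)=-0.525623.
Sum = -1.544670, so H' = 1.5447.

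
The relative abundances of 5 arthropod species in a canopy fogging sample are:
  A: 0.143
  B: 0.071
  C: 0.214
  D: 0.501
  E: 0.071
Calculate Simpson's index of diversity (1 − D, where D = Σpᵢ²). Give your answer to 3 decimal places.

0.673

D = 0.143² + 0.071² + 0.214² + 0.501² + 0.071² = 0.02045 + 0.00504 + 0.04580 + 0.25100 + 0.00504 = 0.32733 (working shown to 5 dp, full precision carried).
So 1 − D = 0.67267, i.e. 0.673 to 3 decimal places.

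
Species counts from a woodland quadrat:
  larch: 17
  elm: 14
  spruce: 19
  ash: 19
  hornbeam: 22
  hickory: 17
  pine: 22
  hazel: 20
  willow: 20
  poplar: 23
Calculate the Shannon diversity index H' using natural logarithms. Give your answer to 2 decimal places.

2.29

Total N = 17+14+19+19+22+17+22+20+20+23 = 193, so the proportions are 0.0881, 0.0725, 0.0984, 0.0984, 0.114, 0.0881, 0.114, 0.1036, 0.1036, 0.1192 (working shown to 4 dp, full precision carried).
Each pᵢ ln pᵢ term: 0.0881×(-2.4295)=-0.2140, 0.0725×(-2.6236)=-0.1903, 0.0984×(-2.3183)=-0.2282, 0.0984×(-2.3183)=-0.2282, 0.114×(-2.1716)=-0.2475, 0.0881×(-2.4295)=-0.2140, 0.114×(-2.1716)=-0.2475, 0.1036×(-2.2670)=-0.2349, 0.1036×(-2.2670)=-0.2349, 0.1192×(-2.1272)=-0.2535.
Sum = -2.2932, so H' = 2.29.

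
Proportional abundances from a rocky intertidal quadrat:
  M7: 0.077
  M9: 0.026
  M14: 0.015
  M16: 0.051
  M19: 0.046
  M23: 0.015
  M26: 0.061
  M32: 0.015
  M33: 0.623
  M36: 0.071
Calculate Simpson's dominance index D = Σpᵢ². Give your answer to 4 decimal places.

D = 0.077² + 0.026² + 0.015² + 0.051² + 0.046² + 0.015² + 0.061² + 0.015² + 0.623² + 0.071² = 0.005929 + 0.000676 + 0.000225 + 0.002601 + 0.002116 + 0.000225 + 0.003721 + 0.000225 + 0.388129 + 0.005041 = 0.408888 (working shown to 6 dp, full precision carried).
To 4 decimal places, D = 0.4089.

0.4089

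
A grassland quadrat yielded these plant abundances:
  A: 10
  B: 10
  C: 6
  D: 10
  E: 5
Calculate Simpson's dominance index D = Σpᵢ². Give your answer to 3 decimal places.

0.215

Total N = 10+10+6+10+5 = 41, so the proportions are 0.2439, 0.2439, 0.14634, 0.2439, 0.12195 (working shown to 5 dp, full precision carried).
D = 0.2439² + 0.2439² + 0.14634² + 0.2439² + 0.12195² = 0.05949 + 0.05949 + 0.02142 + 0.05949 + 0.01487 = 0.21475.
To 3 decimal places, D = 0.215.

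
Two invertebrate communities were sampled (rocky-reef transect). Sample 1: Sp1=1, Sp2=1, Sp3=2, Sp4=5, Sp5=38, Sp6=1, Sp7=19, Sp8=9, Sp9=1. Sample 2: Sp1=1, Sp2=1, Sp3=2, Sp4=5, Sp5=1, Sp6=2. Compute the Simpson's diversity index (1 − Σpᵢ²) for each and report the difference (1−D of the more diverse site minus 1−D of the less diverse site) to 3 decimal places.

0.074

Sample 1: N=77, proportions 0.01299, 0.01299, 0.02597, 0.06494, 0.49351, 0.01299, 0.24675, 0.11688, 0.01299, giving 1−D = 0.67634 (working shown to 5 dp, full precision carried).
Sample 2: N=12, proportions 0.08333, 0.08333, 0.16667, 0.41667, 0.08333, 0.16667, giving 1−D = 0.75000.
Difference = |0.67634 − 0.75000| = 0.07366, i.e. 0.074 to 3 decimal places.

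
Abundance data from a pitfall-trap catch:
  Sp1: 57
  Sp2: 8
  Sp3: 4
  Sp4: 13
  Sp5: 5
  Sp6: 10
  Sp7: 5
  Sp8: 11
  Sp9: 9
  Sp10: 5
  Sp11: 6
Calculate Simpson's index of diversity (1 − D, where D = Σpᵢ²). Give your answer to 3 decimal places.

Total N = 57+8+4+13+5+10+5+11+9+5+6 = 133, so the proportions are 0.42857, 0.06015, 0.03008, 0.09774, 0.03759, 0.07519, 0.03759, 0.08271, 0.06767, 0.03759, 0.04511 (working shown to 5 dp, full precision carried).
D = 0.42857² + 0.06015² + 0.03008² + 0.09774² + 0.03759² + 0.07519² + 0.03759² + 0.08271² + 0.06767² + 0.03759² + 0.04511² = 0.18367 + 0.00362 + 0.00090 + 0.00955 + 0.00141 + 0.00565 + 0.00141 + 0.00684 + 0.00458 + 0.00141 + 0.00204 = 0.22110.
So 1 − D = 0.77890, i.e. 0.779 to 3 decimal places.

0.779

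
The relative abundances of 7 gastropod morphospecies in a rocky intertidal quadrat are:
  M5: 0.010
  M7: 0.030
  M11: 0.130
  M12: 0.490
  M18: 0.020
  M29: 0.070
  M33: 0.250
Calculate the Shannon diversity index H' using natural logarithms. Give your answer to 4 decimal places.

Each pᵢ ln pᵢ term (working shown to 6 dp, full precision carried): 0.01×(-4.605170)=-0.046052, 0.03×(-3.506558)=-0.105197, 0.13×(-2.040221)=-0.265229, 0.49×(-0.713350)=-0.349541, 0.02×(-3.912023)=-0.078240, 0.07×(-2.659260)=-0.186148, 0.25×(-1.386294)=-0.346574.
Sum = -1.376981, so H' = 1.3770.

1.3770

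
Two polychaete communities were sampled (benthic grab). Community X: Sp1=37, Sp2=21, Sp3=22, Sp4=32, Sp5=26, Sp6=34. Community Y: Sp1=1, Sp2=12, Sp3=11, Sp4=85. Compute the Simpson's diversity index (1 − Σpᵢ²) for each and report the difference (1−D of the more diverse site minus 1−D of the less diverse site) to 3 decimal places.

0.456

Community X: N=172, proportions 0.21512, 0.12209, 0.12791, 0.18605, 0.15116, 0.19767, giving 1−D = 0.82592 (working shown to 5 dp, full precision carried).
Community Y: N=109, proportions 0.00917, 0.11009, 0.10092, 0.77982, giving 1−D = 0.36950.
Difference = |0.82592 − 0.36950| = 0.45642, i.e. 0.456 to 3 decimal places.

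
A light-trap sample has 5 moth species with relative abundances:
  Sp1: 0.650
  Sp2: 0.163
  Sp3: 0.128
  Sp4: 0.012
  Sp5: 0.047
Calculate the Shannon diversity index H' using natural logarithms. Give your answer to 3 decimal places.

1.036

Each pᵢ ln pᵢ term (working shown to 5 dp, full precision carried): 0.65×(-0.43078)=-0.28001, 0.163×(-1.81401)=-0.29568, 0.128×(-2.05573)=-0.26313, 0.012×(-4.42285)=-0.05307, 0.047×(-3.05761)=-0.14371.
Sum = -1.03561, so H' = 1.036.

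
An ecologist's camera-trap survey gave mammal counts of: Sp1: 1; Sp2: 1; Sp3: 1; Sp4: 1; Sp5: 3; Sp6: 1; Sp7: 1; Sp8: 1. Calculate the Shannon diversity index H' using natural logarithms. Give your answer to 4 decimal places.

1.9730

Total N = 1+1+1+1+3+1+1+1 = 10, so the proportions are 0.1, 0.1, 0.1, 0.1, 0.3, 0.1, 0.1, 0.1 (working shown to 6 dp, full precision carried).
Each pᵢ ln pᵢ term: 0.1×(-2.302585)=-0.230259, 0.1×(-2.302585)=-0.230259, 0.1×(-2.302585)=-0.230259, 0.1×(-2.302585)=-0.230259, 0.3×(-1.203973)=-0.361192, 0.1×(-2.302585)=-0.230259, 0.1×(-2.302585)=-0.230259, 0.1×(-2.302585)=-0.230259.
Sum = -1.973001, so H' = 1.9730.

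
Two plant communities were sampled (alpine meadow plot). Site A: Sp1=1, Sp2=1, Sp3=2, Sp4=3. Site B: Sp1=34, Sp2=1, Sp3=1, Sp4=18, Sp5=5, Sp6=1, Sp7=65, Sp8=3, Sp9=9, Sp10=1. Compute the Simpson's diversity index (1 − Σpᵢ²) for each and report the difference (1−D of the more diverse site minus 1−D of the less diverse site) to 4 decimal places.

0.0003

Site A: N=7, proportions 0.142857, 0.142857, 0.285714, 0.428571, giving 1−D = 0.693878 (working shown to 6 dp, full precision carried).
Site B: N=138, proportions 0.246377, 0.007246, 0.007246, 0.130435, 0.036232, 0.007246, 0.471014, 0.021739, 0.065217, 0.007246, giving 1−D = 0.694182.
Difference = |0.693878 − 0.694182| = 0.000304, i.e. 0.0003 to 4 decimal places.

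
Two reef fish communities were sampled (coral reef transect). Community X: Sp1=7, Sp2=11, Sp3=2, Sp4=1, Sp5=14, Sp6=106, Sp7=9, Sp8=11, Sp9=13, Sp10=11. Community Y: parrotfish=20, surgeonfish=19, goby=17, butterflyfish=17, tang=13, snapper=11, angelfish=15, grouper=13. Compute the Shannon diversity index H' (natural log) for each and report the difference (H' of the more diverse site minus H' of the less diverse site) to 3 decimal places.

0.509

Community X: N=185, proportions 0.03784, 0.05946, 0.01081, 0.00541, 0.07568, 0.57297, 0.04865, 0.05946, 0.07027, 0.05946, giving H' = 1.55263 (working shown to 5 dp, full precision carried).
Community Y: N=125, proportions 0.16, 0.152, 0.136, 0.136, 0.104, 0.088, 0.12, 0.104, giving H' = 2.06132.
Difference = |1.55263 − 2.06132| = 0.50869, i.e. 0.509 to 3 decimal places.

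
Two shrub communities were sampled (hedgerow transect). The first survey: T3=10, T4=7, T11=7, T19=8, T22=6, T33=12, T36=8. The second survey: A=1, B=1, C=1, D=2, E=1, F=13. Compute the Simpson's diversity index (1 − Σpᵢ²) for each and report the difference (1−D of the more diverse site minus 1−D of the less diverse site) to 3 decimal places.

The first survey: N=58, proportions 0.172414, 0.12069, 0.12069, 0.137931, 0.103448, 0.206897, 0.137931, giving 1−D = 0.849584 (working shown to 6 dp, full precision carried).
The second survey: N=19, proportions 0.052632, 0.052632, 0.052632, 0.105263, 0.052632, 0.684211, giving 1−D = 0.509695.
Difference = |0.849584 − 0.509695| = 0.339889, i.e. 0.340 to 3 decimal places.

0.340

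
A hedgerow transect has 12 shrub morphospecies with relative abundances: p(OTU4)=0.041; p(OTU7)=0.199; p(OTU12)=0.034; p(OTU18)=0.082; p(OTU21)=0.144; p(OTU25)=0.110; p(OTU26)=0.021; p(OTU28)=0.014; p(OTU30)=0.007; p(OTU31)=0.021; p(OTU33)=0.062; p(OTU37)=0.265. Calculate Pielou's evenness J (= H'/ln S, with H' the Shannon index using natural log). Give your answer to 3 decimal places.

0.835

H' = −Σ pᵢ ln pᵢ = −((-0.13096) + (-0.32128) + (-0.11497) + (-0.20508) + (-0.27906) + (-0.24280) + (-0.08113) + (-0.05976) + (-0.03473) + (-0.08113) + (-0.17240) + (-0.35193)) = 2.07523 (working shown to 5 dp, full precision carried).
With S = 12 species, ln S = 2.48491, so J = 2.07523/2.48491 = 0.83513, i.e. 0.835 to 3 decimal places.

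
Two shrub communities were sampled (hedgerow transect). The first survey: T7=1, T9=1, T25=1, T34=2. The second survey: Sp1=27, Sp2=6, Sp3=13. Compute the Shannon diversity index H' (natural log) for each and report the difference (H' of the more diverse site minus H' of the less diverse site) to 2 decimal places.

0.40

The first survey: N=5, proportions 0.2, 0.2, 0.2, 0.4, giving H' = 1.33218 (working shown to 5 dp, full precision carried).
The second survey: N=46, proportions 0.58696, 0.13043, 0.28261, giving H' = 0.93554.
Difference = |1.33218 − 0.93554| = 0.39664, i.e. 0.40 to 2 decimal places.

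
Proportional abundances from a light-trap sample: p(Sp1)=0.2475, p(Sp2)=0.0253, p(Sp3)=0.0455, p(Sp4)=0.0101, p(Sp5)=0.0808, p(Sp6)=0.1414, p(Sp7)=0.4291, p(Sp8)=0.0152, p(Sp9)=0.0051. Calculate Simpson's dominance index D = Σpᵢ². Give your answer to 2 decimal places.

D = 0.2475² + 0.0253² + 0.0455² + 0.0101² + 0.0808² + 0.1414² + 0.4291² + 0.0152² + 0.0051² = 0.06126 + 0.00064 + 0.00207 + 0.00010 + 0.00653 + 0.01999 + 0.18413 + 0.00023 + 0.00003 = 0.27498 (working shown to 5 dp, full precision carried).
To 2 decimal places, D = 0.27.

0.27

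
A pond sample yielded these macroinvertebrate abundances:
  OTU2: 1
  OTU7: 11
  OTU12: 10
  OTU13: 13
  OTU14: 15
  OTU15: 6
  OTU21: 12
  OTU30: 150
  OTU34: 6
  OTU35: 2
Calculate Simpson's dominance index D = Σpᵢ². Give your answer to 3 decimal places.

Total N = 1+11+10+13+15+6+12+150+6+2 = 226, so the proportions are 0.00442, 0.04867, 0.04425, 0.05752, 0.06637, 0.02655, 0.0531, 0.66372, 0.02655, 0.00885 (working shown to 5 dp, full precision carried).
D = 0.00442² + 0.04867² + 0.04425² + 0.05752² + 0.06637² + 0.02655² + 0.0531² + 0.66372² + 0.02655² + 0.00885² = 0.00002 + 0.00237 + 0.00196 + 0.00331 + 0.00441 + 0.00070 + 0.00282 + 0.44052 + 0.00070 + 0.00008 = 0.45689.
To 3 decimal places, D = 0.457.

0.457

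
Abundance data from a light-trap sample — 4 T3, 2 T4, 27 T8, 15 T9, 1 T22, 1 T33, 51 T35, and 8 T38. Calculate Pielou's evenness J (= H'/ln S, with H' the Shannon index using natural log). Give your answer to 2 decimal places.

Total N = 4+2+27+15+1+1+51+8 = 109, so the proportions are 0.0367, 0.0183, 0.2477, 0.1376, 0.0092, 0.0092, 0.4679, 0.0734 (working shown to 4 dp, full precision carried).
H' = −Σ pᵢ ln pᵢ = −((-0.1213) + (-0.0734) + (-0.3457) + (-0.2729) + (-0.0430) + (-0.0430) + (-0.3554) + (-0.1917)) = 1.4464.
With S = 8 species, ln S = 2.0794, so J = 1.4464/2.0794 = 0.6956, i.e. 0.70 to 2 decimal places.

0.70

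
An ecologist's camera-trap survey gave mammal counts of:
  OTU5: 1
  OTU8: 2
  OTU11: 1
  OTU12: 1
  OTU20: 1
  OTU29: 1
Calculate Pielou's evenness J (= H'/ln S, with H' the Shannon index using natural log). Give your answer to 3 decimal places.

Total N = 1+2+1+1+1+1 = 7, so the proportions are 0.14286, 0.28571, 0.14286, 0.14286, 0.14286, 0.14286 (working shown to 5 dp, full precision carried).
H' = −Σ pᵢ ln pᵢ = −((-0.27799) + (-0.35793) + (-0.27799) + (-0.27799) + (-0.27799) + (-0.27799)) = 1.74787.
With S = 6 species, ln S = 1.79176, so J = 1.74787/1.79176 = 0.97550, i.e. 0.976 to 3 decimal places.

0.976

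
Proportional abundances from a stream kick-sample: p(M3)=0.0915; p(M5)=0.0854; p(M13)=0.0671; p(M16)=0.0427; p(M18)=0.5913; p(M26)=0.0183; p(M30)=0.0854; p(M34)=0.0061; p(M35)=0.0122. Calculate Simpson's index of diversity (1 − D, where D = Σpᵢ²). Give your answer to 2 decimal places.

D = 0.0915² + 0.0854² + 0.0671² + 0.0427² + 0.5913² + 0.0183² + 0.0854² + 0.0061² + 0.0122² = 0.0084 + 0.0073 + 0.0045 + 0.0018 + 0.3496 + 0.0003 + 0.0073 + 0.0000 + 0.0001 = 0.3794 (working shown to 4 dp, full precision carried).
So 1 − D = 0.6206, i.e. 0.62 to 2 decimal places.

0.62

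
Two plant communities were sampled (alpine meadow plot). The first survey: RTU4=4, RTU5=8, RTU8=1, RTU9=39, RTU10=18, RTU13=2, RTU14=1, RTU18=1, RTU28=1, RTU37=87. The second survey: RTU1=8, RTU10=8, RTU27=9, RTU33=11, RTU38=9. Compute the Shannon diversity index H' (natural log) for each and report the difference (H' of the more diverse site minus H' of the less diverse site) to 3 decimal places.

0.262

The first survey: N=162, proportions 0.02469, 0.04938, 0.00617, 0.24074, 0.11111, 0.01235, 0.00617, 0.00617, 0.00617, 0.53704, giving H' = 1.34064 (working shown to 5 dp, full precision carried).
The second survey: N=45, proportions 0.17778, 0.17778, 0.2, 0.24444, 0.2, giving H' = 1.60226.
Difference = |1.34064 − 1.60226| = 0.26162, i.e. 0.262 to 3 decimal places.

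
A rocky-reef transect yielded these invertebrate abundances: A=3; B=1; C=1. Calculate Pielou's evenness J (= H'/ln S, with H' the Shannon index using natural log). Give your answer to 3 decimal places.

0.865

Total N = 3+1+1 = 5, so the proportions are 0.6, 0.2, 0.2 (working shown to 5 dp, full precision carried).
H' = −Σ pᵢ ln pᵢ = −((-0.30650) + (-0.32189) + (-0.32189)) = 0.95027.
With S = 3 species, ln S = 1.09861, so J = 0.95027/1.09861 = 0.86497, i.e. 0.865 to 3 decimal places.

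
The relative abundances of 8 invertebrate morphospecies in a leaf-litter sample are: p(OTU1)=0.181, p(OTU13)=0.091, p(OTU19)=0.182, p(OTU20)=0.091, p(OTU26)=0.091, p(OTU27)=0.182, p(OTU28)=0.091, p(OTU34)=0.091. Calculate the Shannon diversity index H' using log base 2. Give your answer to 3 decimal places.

2.914

Each pᵢ log₂ pᵢ term (working shown to 5 dp, full precision carried): 0.181×(-2.46594)=-0.44633, 0.091×(-3.45799)=-0.31468, 0.182×(-2.45799)=-0.44735, 0.091×(-3.45799)=-0.31468, 0.091×(-3.45799)=-0.31468, 0.182×(-2.45799)=-0.44735, 0.091×(-3.45799)=-0.31468, 0.091×(-3.45799)=-0.31468.
Sum = -2.91443, so H' = 2.914.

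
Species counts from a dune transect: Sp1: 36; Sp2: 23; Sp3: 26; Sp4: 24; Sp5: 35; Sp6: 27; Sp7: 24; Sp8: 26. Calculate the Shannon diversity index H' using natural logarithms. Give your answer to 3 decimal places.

2.066

Total N = 36+23+26+24+35+27+24+26 = 221, so the proportions are 0.1629, 0.10407, 0.11765, 0.1086, 0.15837, 0.12217, 0.1086, 0.11765 (working shown to 5 dp, full precision carried).
Each pᵢ ln pᵢ term: 0.1629×(-1.81464)=-0.29560, 0.10407×(-2.26267)=-0.23548, 0.11765×(-2.14007)=-0.25177, 0.1086×(-2.22011)=-0.24110, 0.15837×(-1.84281)=-0.29185, 0.12217×(-2.10233)=-0.25685, 0.1086×(-2.22011)=-0.24110, 0.11765×(-2.14007)=-0.25177.
Sum = -2.06551, so H' = 2.066.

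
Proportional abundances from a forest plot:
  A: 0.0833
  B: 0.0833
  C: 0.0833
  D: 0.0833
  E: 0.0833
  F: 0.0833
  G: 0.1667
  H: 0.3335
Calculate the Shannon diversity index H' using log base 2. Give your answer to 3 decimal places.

2.751

Each pᵢ log₂ pᵢ term (working shown to 5 dp, full precision carried): 0.0833×(-3.58554)=-0.29868, 0.0833×(-3.58554)=-0.29868, 0.0833×(-3.58554)=-0.29868, 0.0833×(-3.58554)=-0.29868, 0.0833×(-3.58554)=-0.29868, 0.0833×(-3.58554)=-0.29868, 0.1667×(-2.58467)=-0.43087, 0.3335×(-1.58424)=-0.52834.
Sum = -2.75126, so H' = 2.751.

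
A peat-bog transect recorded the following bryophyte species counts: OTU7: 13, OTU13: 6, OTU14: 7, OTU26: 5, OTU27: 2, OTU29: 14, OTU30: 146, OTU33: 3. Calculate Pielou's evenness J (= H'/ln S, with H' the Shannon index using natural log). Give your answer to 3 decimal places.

0.490

Total N = 13+6+7+5+2+14+146+3 = 196, so the proportions are 0.06633, 0.03061, 0.03571, 0.02551, 0.0102, 0.07143, 0.7449, 0.01531 (working shown to 5 dp, full precision carried).
H' = −Σ pᵢ ln pᵢ = −((-0.17995) + (-0.10673) + (-0.11901) + (-0.09359) + (-0.04679) + (-0.18850) + (-0.21938) + (-0.06397)) = 1.01792.
With S = 8 species, ln S = 2.07944, so J = 1.01792/2.07944 = 0.48951, i.e. 0.490 to 3 decimal places.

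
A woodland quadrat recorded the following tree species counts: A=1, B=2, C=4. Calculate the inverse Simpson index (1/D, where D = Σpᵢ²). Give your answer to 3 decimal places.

2.333

Total N = 1+2+4 = 7, so the proportions are 0.142857, 0.285714, 0.571429 (working shown to 6 dp, full precision carried).
D = 0.142857² + 0.285714² + 0.571429² = 0.020408 + 0.081633 + 0.326531 = 0.428571.
So 1/D = 2.33333, i.e. 2.333 to 3 decimal places.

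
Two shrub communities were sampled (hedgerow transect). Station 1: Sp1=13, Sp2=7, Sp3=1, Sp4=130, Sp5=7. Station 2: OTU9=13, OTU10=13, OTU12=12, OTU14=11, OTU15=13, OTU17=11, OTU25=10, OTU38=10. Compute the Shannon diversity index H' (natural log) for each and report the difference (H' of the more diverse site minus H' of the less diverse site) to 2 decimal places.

Station 1: N=158, proportions 0.0823, 0.0443, 0.0063, 0.8228, 0.0443, giving H' = 0.6742 (working shown to 4 dp, full precision carried).
Station 2: N=93, proportions 0.1398, 0.1398, 0.129, 0.1183, 0.1398, 0.1183, 0.1075, 0.1075, giving H' = 2.0739.
Difference = |0.6742 − 2.0739| = 1.3997, i.e. 1.40 to 2 decimal places.

1.40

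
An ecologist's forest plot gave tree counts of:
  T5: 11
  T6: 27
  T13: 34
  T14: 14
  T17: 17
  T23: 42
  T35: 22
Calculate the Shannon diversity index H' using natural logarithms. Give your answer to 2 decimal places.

Total N = 11+27+34+14+17+42+22 = 167, so the proportions are 0.0659, 0.1617, 0.2036, 0.0838, 0.1018, 0.2515, 0.1317 (working shown to 4 dp, full precision carried).
Each pᵢ ln pᵢ term: 0.0659×(-2.7201)=-0.1792, 0.1617×(-1.8222)=-0.2946, 0.2036×(-1.5916)=-0.3240, 0.0838×(-2.4789)=-0.2078, 0.1018×(-2.2848)=-0.2326, 0.2515×(-1.3803)=-0.3471, 0.1317×(-2.0270)=-0.2670.
Sum = -1.8524, so H' = 1.85.

1.85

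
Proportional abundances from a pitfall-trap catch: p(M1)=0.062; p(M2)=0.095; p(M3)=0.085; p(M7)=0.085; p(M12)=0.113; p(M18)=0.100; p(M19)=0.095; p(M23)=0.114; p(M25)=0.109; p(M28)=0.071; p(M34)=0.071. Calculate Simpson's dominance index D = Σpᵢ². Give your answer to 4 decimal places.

D = 0.062² + 0.095² + 0.085² + 0.085² + 0.113² + 0.1² + 0.095² + 0.114² + 0.109² + 0.071² + 0.071² = 0.003844 + 0.009025 + 0.007225 + 0.007225 + 0.012769 + 0.010000 + 0.009025 + 0.012996 + 0.011881 + 0.005041 + 0.005041 = 0.094072 (working shown to 6 dp, full precision carried).
To 4 decimal places, D = 0.0941.

0.0941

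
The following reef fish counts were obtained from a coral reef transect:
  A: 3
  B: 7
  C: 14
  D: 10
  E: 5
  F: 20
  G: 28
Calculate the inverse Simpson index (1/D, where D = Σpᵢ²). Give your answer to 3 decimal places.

Total N = 3+7+14+10+5+20+28 = 87, so the proportions are 0.0344828, 0.0804598, 0.1609195, 0.1149425, 0.0574713, 0.2298851, 0.3218391 (working shown to 7 dp, full precision carried).
D = 0.0344828² + 0.0804598² + 0.1609195² + 0.1149425² + 0.0574713² + 0.2298851² + 0.3218391² = 0.0011891 + 0.0064738 + 0.0258951 + 0.0132118 + 0.0033029 + 0.0528471 + 0.1035804 = 0.2065002.
So 1/D = 4.84261, i.e. 4.843 to 3 decimal places.

4.843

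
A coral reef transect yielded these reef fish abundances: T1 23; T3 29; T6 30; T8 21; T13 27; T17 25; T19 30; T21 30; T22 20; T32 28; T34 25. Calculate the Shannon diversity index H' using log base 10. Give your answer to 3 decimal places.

1.037

Total N = 23+29+30+21+27+25+30+30+20+28+25 = 288, so the proportions are 0.07986, 0.10069, 0.10417, 0.07292, 0.09375, 0.08681, 0.10417, 0.10417, 0.06944, 0.09722, 0.08681 (working shown to 5 dp, full precision carried).
Each pᵢ log₁₀ pᵢ term: 0.07986×(-1.09766)=-0.08766, 0.10069×(-0.99699)=-0.10039, 0.10417×(-0.98227)=-0.10232, 0.07292×(-1.13717)=-0.08292, 0.09375×(-1.02803)=-0.09638, 0.08681×(-1.06145)=-0.09214, 0.10417×(-0.98227)=-0.10232, 0.10417×(-0.98227)=-0.10232, 0.06944×(-1.15836)=-0.08044, 0.09722×(-1.01223)=-0.09841, 0.08681×(-1.06145)=-0.09214.
Sum = -1.03744, so H' = 1.037.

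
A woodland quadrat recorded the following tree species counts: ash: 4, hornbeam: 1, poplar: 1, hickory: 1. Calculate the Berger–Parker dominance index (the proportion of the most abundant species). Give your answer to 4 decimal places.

Total N = 4+1+1+1 = 7, so the proportions are 0.571429, 0.142857, 0.142857, 0.142857 (working shown to 6 dp, full precision carried).
The largest proportion is 0.571429, i.e. d = 0.5714 to 4 decimal places.

0.5714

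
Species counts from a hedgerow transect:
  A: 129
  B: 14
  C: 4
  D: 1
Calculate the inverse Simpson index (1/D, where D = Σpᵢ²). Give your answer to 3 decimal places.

Total N = 129+14+4+1 = 148, so the proportions are 0.871622, 0.094595, 0.027027, 0.006757 (working shown to 6 dp, full precision carried).
D = 0.871622² + 0.094595² + 0.027027² + 0.006757² = 0.759724 + 0.008948 + 0.000730 + 0.000046 = 0.769449.
So 1/D = 1.29963, i.e. 1.300 to 3 decimal places.

1.300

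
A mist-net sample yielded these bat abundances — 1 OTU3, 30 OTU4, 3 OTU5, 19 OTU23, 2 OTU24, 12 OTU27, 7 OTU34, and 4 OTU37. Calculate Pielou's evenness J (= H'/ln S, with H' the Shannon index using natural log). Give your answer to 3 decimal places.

0.790

Total N = 1+30+3+19+2+12+7+4 = 78, so the proportions are 0.01282, 0.38462, 0.03846, 0.24359, 0.02564, 0.15385, 0.08974, 0.05128 (working shown to 5 dp, full precision carried).
H' = −Σ pᵢ ln pᵢ = −((-0.05586) + (-0.36750) + (-0.12531) + (-0.34401) + (-0.09394) + (-0.28797) + (-0.21635) + (-0.15233)) = 1.64328.
With S = 8 species, ln S = 2.07944, so J = 1.64328/2.07944 = 0.79025, i.e. 0.790 to 3 decimal places.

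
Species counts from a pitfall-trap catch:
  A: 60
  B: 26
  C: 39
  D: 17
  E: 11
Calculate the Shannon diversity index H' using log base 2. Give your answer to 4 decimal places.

Total N = 60+26+39+17+11 = 153, so the proportions are 0.392157, 0.169935, 0.254902, 0.111111, 0.071895 (working shown to 6 dp, full precision carried).
Each pᵢ log₂ pᵢ term: 0.392157×(-1.350497)=-0.529607, 0.169935×(-2.556948)=-0.434514, 0.254902×(-1.971986)=-0.502663, 0.111111×(-3.169925)=-0.352214, 0.071895×(-3.797956)=-0.273056.
Sum = -2.092053, so H' = 2.0921.

2.0921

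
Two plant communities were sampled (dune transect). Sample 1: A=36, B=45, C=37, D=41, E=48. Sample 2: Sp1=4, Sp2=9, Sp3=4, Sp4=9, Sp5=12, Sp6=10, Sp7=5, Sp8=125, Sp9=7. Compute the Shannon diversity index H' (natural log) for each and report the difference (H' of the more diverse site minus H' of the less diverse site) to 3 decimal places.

0.322

Sample 1: N=207, proportions 0.173913, 0.217391, 0.178744, 0.198068, 0.231884, giving H' = 1.603325 (working shown to 6 dp, full precision carried).
Sample 2: N=185, proportions 0.021622, 0.048649, 0.021622, 0.048649, 0.064865, 0.054054, 0.027027, 0.675676, 0.037838, giving H' = 1.281475.
Difference = |1.603325 − 1.281475| = 0.321850, i.e. 0.322 to 3 decimal places.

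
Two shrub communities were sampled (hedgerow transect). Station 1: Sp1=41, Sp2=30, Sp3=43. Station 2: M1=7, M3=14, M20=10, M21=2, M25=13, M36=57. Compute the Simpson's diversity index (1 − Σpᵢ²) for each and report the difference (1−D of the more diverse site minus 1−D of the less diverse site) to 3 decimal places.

Station 1: N=114, proportions 0.359649, 0.263158, 0.377193, giving 1−D = 0.659126 (working shown to 6 dp, full precision carried).
Station 2: N=103, proportions 0.067961, 0.135922, 0.097087, 0.019417, 0.126214, 0.553398, giving 1−D = 0.644924.
Difference = |0.659126 − 0.644924| = 0.014202, i.e. 0.014 to 3 decimal places.

0.014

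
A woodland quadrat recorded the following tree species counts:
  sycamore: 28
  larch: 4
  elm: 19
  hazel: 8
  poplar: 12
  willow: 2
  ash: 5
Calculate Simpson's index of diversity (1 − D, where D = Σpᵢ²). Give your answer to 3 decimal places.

Total N = 28+4+19+8+12+2+5 = 78, so the proportions are 0.35897, 0.05128, 0.24359, 0.10256, 0.15385, 0.02564, 0.0641 (working shown to 5 dp, full precision carried).
D = 0.35897² + 0.05128² + 0.24359² + 0.10256² + 0.15385² + 0.02564² + 0.0641² = 0.12886 + 0.00263 + 0.05934 + 0.01052 + 0.02367 + 0.00066 + 0.00411 = 0.22978.
So 1 − D = 0.77022, i.e. 0.770 to 3 decimal places.

0.770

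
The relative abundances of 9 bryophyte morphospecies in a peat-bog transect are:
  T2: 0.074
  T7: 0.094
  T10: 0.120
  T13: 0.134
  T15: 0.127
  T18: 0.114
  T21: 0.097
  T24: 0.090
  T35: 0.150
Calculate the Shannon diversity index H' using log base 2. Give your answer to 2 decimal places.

3.14

Each pᵢ log₂ pᵢ term (working shown to 4 dp, full precision carried): 0.074×(-3.7563)=-0.2780, 0.094×(-3.4112)=-0.3207, 0.12×(-3.0589)=-0.3671, 0.134×(-2.8997)=-0.3886, 0.127×(-2.9771)=-0.3781, 0.114×(-3.1329)=-0.3571, 0.097×(-3.3659)=-0.3265, 0.09×(-3.4739)=-0.3127, 0.15×(-2.7370)=-0.4105.
Sum = -3.1392, so H' = 3.14.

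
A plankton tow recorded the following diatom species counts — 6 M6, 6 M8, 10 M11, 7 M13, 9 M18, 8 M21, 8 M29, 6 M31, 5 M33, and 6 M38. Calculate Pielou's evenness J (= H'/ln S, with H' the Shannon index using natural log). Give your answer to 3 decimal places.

Total N = 6+6+10+7+9+8+8+6+5+6 = 71, so the proportions are 0.08451, 0.08451, 0.14085, 0.09859, 0.12676, 0.11268, 0.11268, 0.08451, 0.07042, 0.08451 (working shown to 5 dp, full precision carried).
H' = −Σ pᵢ ln pᵢ = −((-0.20881) + (-0.20881) + (-0.27607) + (-0.22841) + (-0.26182) + (-0.24600) + (-0.24600) + (-0.20881) + (-0.18685) + (-0.20881)) = 2.28039.
With S = 10 species, ln S = 2.30259, so J = 2.28039/2.30259 = 0.99036, i.e. 0.990 to 3 decimal places.

0.990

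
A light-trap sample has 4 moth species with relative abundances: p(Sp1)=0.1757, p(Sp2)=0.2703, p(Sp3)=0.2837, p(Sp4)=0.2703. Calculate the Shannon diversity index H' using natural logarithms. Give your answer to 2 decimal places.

Each pᵢ ln pᵢ term (working shown to 4 dp, full precision carried): 0.1757×(-1.7390)=-0.3055, 0.2703×(-1.3082)=-0.3536, 0.2837×(-1.2598)=-0.3574, 0.2703×(-1.3082)=-0.3536.
Sum = -1.3702, so H' = 1.37.

1.37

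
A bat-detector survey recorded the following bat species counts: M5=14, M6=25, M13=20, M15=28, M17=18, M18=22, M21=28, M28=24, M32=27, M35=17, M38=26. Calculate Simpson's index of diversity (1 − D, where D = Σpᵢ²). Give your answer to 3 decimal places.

0.905

Total N = 14+25+20+28+18+22+28+24+27+17+26 = 249, so the proportions are 0.05622, 0.1004, 0.08032, 0.11245, 0.07229, 0.08835, 0.11245, 0.09639, 0.10843, 0.06827, 0.10442 (working shown to 5 dp, full precision carried).
D = 0.05622² + 0.1004² + 0.08032² + 0.11245² + 0.07229² + 0.08835² + 0.11245² + 0.09639² + 0.10843² + 0.06827² + 0.10442² = 0.00316 + 0.01008 + 0.00645 + 0.01264 + 0.00523 + 0.00781 + 0.01264 + 0.00929 + 0.01176 + 0.00466 + 0.01090 = 0.09463.
So 1 − D = 0.90537, i.e. 0.905 to 3 decimal places.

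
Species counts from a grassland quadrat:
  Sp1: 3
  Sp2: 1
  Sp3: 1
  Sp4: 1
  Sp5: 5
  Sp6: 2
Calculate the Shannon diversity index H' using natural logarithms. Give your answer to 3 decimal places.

1.586

Total N = 3+1+1+1+5+2 = 13, so the proportions are 0.23077, 0.07692, 0.07692, 0.07692, 0.38462, 0.15385 (working shown to 5 dp, full precision carried).
Each pᵢ ln pᵢ term: 0.23077×(-1.46634)=-0.33839, 0.07692×(-2.56495)=-0.19730, 0.07692×(-2.56495)=-0.19730, 0.07692×(-2.56495)=-0.19730, 0.38462×(-0.95551)=-0.36750, 0.15385×(-1.87180)=-0.28797.
Sum = -1.58577, so H' = 1.586.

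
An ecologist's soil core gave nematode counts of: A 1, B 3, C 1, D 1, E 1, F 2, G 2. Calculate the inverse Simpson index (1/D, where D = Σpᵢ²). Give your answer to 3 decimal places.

Total N = 1+3+1+1+1+2+2 = 11, so the proportions are 0.0909091, 0.2727273, 0.0909091, 0.0909091, 0.0909091, 0.1818182, 0.1818182 (working shown to 7 dp, full precision carried).
D = 0.0909091² + 0.2727273² + 0.0909091² + 0.0909091² + 0.0909091² + 0.1818182² + 0.1818182² = 0.0082645 + 0.0743802 + 0.0082645 + 0.0082645 + 0.0082645 + 0.0330579 + 0.0330579 = 0.1735537.
So 1/D = 5.76190, i.e. 5.762 to 3 decimal places.

5.762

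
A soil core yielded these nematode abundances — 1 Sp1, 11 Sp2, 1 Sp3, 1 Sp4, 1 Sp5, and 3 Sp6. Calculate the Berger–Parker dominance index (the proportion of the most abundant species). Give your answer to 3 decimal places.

0.611

Total N = 1+11+1+1+1+3 = 18, so the proportions are 0.05556, 0.61111, 0.05556, 0.05556, 0.05556, 0.16667 (working shown to 5 dp, full precision carried).
The largest proportion is 0.61111, i.e. d = 0.611 to 3 decimal places.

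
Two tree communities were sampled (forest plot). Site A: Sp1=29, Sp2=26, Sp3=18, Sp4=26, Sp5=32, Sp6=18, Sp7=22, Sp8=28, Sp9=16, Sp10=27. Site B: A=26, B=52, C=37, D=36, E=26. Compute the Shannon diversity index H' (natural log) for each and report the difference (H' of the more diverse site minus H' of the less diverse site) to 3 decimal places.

0.705

Site A: N=242, proportions 0.119835, 0.107438, 0.07438, 0.107438, 0.132231, 0.07438, 0.090909, 0.115702, 0.066116, 0.11157, giving H' = 2.279503 (working shown to 6 dp, full precision carried).
Site B: N=177, proportions 0.146893, 0.293785, 0.20904, 0.20339, 0.146893, giving H' = 1.574476.
Difference = |2.279503 − 1.574476| = 0.705027, i.e. 0.705 to 3 decimal places.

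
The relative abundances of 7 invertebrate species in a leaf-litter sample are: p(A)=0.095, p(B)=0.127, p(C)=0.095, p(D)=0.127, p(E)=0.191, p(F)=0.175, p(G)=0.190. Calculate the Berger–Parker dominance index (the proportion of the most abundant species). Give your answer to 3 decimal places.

The largest proportion is 0.191, i.e. d = 0.191 to 3 decimal places.

0.191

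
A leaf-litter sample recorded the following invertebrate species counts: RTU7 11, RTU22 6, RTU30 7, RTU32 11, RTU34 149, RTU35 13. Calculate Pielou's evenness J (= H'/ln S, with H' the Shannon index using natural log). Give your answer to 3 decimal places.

Total N = 11+6+7+11+149+13 = 197, so the proportions are 0.05584, 0.03046, 0.03553, 0.05584, 0.75635, 0.06599 (working shown to 5 dp, full precision carried).
H' = −Σ pᵢ ln pᵢ = −((-0.16111) + (-0.10634) + (-0.11858) + (-0.16111) + (-0.21122) + (-0.17938)) = 0.93773.
With S = 6 species, ln S = 1.79176, so J = 0.93773/1.79176 = 0.52336, i.e. 0.523 to 3 decimal places.

0.523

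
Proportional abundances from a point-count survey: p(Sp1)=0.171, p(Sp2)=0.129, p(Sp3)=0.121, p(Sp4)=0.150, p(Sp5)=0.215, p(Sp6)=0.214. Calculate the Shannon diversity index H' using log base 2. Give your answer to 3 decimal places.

Each pᵢ log₂ pᵢ term (working shown to 5 dp, full precision carried): 0.171×(-2.54793)=-0.43570, 0.129×(-2.95456)=-0.38114, 0.121×(-3.04692)=-0.36868, 0.15×(-2.73697)=-0.41054, 0.215×(-2.21759)=-0.47678, 0.214×(-2.22432)=-0.47600.
Sum = -2.54884, so H' = 2.549.

2.549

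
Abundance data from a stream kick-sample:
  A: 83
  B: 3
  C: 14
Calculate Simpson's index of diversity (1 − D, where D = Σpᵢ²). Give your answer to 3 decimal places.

Total N = 83+3+14 = 100, so the proportions are 0.83, 0.03, 0.14 (working shown to 5 dp, full precision carried).
D = 0.83² + 0.03² + 0.14² = 0.68890 + 0.00090 + 0.01960 = 0.70940.
So 1 − D = 0.29060, i.e. 0.291 to 3 decimal places.

0.291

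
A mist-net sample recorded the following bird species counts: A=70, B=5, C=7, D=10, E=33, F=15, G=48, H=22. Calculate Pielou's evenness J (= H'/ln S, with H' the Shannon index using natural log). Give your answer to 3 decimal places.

0.850

Total N = 70+5+7+10+33+15+48+22 = 210, so the proportions are 0.33333, 0.02381, 0.03333, 0.04762, 0.15714, 0.07143, 0.22857, 0.10476 (working shown to 5 dp, full precision carried).
H' = −Σ pᵢ ln pᵢ = −((-0.36620) + (-0.08899) + (-0.11337) + (-0.14498) + (-0.29081) + (-0.18850) + (-0.33735) + (-0.23635)) = 1.76656.
With S = 8 species, ln S = 2.07944, so J = 1.76656/2.07944 = 0.84954, i.e. 0.850 to 3 decimal places.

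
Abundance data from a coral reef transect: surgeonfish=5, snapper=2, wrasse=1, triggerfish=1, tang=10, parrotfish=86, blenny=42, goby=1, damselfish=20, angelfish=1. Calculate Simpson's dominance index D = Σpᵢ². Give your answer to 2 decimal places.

0.34

Total N = 5+2+1+1+10+86+42+1+20+1 = 169, so the proportions are 0.0296, 0.0118, 0.0059, 0.0059, 0.0592, 0.5089, 0.2485, 0.0059, 0.1183, 0.0059 (working shown to 4 dp, full precision carried).
D = 0.0296² + 0.0118² + 0.0059² + 0.0059² + 0.0592² + 0.5089² + 0.2485² + 0.0059² + 0.1183² + 0.0059² = 0.0009 + 0.0001 + 0.0000 + 0.0000 + 0.0035 + 0.2590 + 0.0618 + 0.0000 + 0.0140 + 0.0000 = 0.3394.
To 2 decimal places, D = 0.34.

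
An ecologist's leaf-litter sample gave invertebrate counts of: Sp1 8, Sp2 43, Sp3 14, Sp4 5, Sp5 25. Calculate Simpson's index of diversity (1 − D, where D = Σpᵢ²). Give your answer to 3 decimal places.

Total N = 8+43+14+5+25 = 95, so the proportions are 0.08421, 0.45263, 0.14737, 0.05263, 0.26316 (working shown to 5 dp, full precision carried).
D = 0.08421² + 0.45263² + 0.14737² + 0.05263² + 0.26316² = 0.00709 + 0.20488 + 0.02172 + 0.00277 + 0.06925 = 0.30571.
So 1 − D = 0.69429, i.e. 0.694 to 3 decimal places.

0.694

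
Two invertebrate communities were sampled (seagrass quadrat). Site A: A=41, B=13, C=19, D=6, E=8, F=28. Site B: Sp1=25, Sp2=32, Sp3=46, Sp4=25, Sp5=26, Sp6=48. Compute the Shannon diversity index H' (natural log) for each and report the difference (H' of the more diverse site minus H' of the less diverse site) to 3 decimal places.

Site A: N=115, proportions 0.35652, 0.11304, 0.16522, 0.05217, 0.06957, 0.24348, giving H' = 1.59508 (working shown to 5 dp, full precision carried).
Site B: N=202, proportions 0.12376, 0.15842, 0.22772, 0.12376, 0.12871, 0.23762, giving H' = 1.75137.
Difference = |1.59508 − 1.75137| = 0.15629, i.e. 0.156 to 3 decimal places.

0.156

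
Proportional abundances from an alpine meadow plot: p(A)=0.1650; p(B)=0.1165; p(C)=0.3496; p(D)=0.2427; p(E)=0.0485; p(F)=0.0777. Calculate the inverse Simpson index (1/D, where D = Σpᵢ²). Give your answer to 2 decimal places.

D = 0.165² + 0.1165² + 0.3496² + 0.2427² + 0.0485² + 0.0777² = 0.027225 + 0.013572 + 0.122220 + 0.058903 + 0.002352 + 0.006037 = 0.230310 (working shown to 6 dp, full precision carried).
So 1/D = 4.3420, i.e. 4.34 to 2 decimal places.

4.34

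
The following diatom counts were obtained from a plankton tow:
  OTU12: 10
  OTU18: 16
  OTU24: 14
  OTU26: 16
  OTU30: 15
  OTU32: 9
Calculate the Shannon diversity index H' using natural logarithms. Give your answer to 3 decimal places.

1.768

Total N = 10+16+14+16+15+9 = 80, so the proportions are 0.125, 0.2, 0.175, 0.2, 0.1875, 0.1125 (working shown to 5 dp, full precision carried).
Each pᵢ ln pᵢ term: 0.125×(-2.07944)=-0.25993, 0.2×(-1.60944)=-0.32189, 0.175×(-1.74297)=-0.30502, 0.2×(-1.60944)=-0.32189, 0.1875×(-1.67398)=-0.31387, 0.1125×(-2.18480)=-0.24579.
Sum = -1.76839, so H' = 1.768.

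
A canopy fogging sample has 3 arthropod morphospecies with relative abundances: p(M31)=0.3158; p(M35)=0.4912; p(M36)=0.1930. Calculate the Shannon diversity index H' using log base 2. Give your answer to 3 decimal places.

Each pᵢ log₂ pᵢ term (working shown to 5 dp, full precision carried): 0.3158×(-1.66292)=-0.52515, 0.4912×(-1.02562)=-0.50378, 0.193×(-2.37333)=-0.45805.
Sum = -1.48698, so H' = 1.487.

1.487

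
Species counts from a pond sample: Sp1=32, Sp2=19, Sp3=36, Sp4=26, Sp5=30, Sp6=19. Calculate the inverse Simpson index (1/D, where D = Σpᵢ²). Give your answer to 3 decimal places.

Total N = 32+19+36+26+30+19 = 162, so the proportions are 0.1975309, 0.117284, 0.2222222, 0.1604938, 0.1851852, 0.117284 (working shown to 7 dp, full precision carried).
D = 0.1975309² + 0.117284² + 0.2222222² + 0.1604938² + 0.1851852² + 0.117284² = 0.0390184 + 0.0137555 + 0.0493827 + 0.0257583 + 0.0342936 + 0.0137555 = 0.1759640.
So 1/D = 5.68298, i.e. 5.683 to 3 decimal places.

5.683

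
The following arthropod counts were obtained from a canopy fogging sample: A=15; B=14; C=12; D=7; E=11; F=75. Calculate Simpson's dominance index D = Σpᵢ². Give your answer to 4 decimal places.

0.3542

Total N = 15+14+12+7+11+75 = 134, so the proportions are 0.11194, 0.104478, 0.089552, 0.052239, 0.08209, 0.559701 (working shown to 6 dp, full precision carried).
D = 0.11194² + 0.104478² + 0.089552² + 0.052239² + 0.08209² + 0.559701² = 0.012531 + 0.010916 + 0.008020 + 0.002729 + 0.006739 + 0.313266 = 0.354199.
To 4 decimal places, D = 0.3542.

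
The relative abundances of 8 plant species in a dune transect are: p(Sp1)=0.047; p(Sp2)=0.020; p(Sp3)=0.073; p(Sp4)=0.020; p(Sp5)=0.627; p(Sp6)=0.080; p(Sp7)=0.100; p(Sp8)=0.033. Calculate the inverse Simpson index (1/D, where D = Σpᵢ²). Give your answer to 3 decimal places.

2.387

D = 0.047² + 0.02² + 0.073² + 0.02² + 0.627² + 0.08² + 0.1² + 0.033² = 0.002209 + 0.000400 + 0.005329 + 0.000400 + 0.393129 + 0.006400 + 0.010000 + 0.001089 = 0.418956 (working shown to 6 dp, full precision carried).
So 1/D = 2.38689, i.e. 2.387 to 3 decimal places.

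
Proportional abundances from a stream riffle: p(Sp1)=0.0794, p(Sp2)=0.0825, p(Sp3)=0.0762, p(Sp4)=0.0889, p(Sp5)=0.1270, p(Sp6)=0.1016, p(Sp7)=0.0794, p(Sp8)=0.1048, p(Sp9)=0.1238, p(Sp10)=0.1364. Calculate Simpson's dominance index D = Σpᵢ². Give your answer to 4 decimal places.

D = 0.0794² + 0.0825² + 0.0762² + 0.0889² + 0.127² + 0.1016² + 0.0794² + 0.1048² + 0.1238² + 0.1364² = 0.006304 + 0.006806 + 0.005806 + 0.007903 + 0.016129 + 0.010323 + 0.006304 + 0.010983 + 0.015326 + 0.018605 = 0.104491 (working shown to 6 dp, full precision carried).
To 4 decimal places, D = 0.1045.

0.1045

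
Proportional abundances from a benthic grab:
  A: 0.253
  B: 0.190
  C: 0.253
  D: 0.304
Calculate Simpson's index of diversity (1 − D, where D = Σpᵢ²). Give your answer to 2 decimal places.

D = 0.253² + 0.19² + 0.253² + 0.304² = 0.0640 + 0.0361 + 0.0640 + 0.0924 = 0.2565 (working shown to 4 dp, full precision carried).
So 1 − D = 0.7435, i.e. 0.74 to 2 decimal places.

0.74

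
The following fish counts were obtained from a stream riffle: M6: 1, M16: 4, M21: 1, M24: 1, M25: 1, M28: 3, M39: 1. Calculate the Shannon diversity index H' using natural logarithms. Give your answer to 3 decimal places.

1.748

Total N = 1+4+1+1+1+3+1 = 12, so the proportions are 0.08333, 0.33333, 0.08333, 0.08333, 0.08333, 0.25, 0.08333 (working shown to 5 dp, full precision carried).
Each pᵢ ln pᵢ term: 0.08333×(-2.48491)=-0.20708, 0.33333×(-1.09861)=-0.36620, 0.08333×(-2.48491)=-0.20708, 0.08333×(-2.48491)=-0.20708, 0.08333×(-2.48491)=-0.20708, 0.25×(-1.38629)=-0.34657, 0.08333×(-2.48491)=-0.20708.
Sum = -1.74816, so H' = 1.748.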